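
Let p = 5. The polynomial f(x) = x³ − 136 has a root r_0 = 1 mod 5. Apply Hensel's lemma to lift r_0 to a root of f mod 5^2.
r_1 = 21 (mod 25)

Hensel: r_{i+1} = r_i − f(r_i)/f′(r_i) mod 5^{i+2}, where f′(x) = 3x². Iterate:
  r_0 = 1 (mod 5)
  r_1 = 21 (mod 25)
Final: r = 21 with f(r) ≡ 0 mod 5^2.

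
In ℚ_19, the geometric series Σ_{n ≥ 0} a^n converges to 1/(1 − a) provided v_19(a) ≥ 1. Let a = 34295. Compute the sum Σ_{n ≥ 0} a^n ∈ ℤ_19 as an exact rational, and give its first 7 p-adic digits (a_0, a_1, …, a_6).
Σ a^n = 1/(1 − a) = -1/34294;  first 7 digits = (1, 0, 0, 5, 0, 0, 6)

v_19(a) = 3 ≥ 1, so the series converges in ℤ_19 to 1/(1 − a) = 1/(1 − 34295) = -1/34294. Expand this rational in ℤ_19: compute digits iteratively via d_i = x_i mod 19, x_{i+1} = (x_i − d_i)/19. The first 7 digits are (1, 0, 0, 5, 0, 0, 6).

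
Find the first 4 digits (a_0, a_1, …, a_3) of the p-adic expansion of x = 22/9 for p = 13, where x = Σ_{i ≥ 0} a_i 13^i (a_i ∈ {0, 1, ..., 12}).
(a_0, …, a_3) = (1, 3, 7, 11)

v_13(22/9) = 0 (numerator and denominator both coprime to 13), so x ∈ ℤ_13^×. Compute digits iteratively via a_i = x_i mod 13, x_{i+1} = (x_i − a_i)/13, with x_0 = x:
  x_0 = 22/9;  a_0 = 1;  x_1 = (x_0 − 1)/13 = 1/9
  x_1 = 1/9;  a_1 = 3;  x_2 = (x_1 − 3)/13 = -2/9
  x_2 = -2/9;  a_2 = 7;  x_3 = (x_2 − 7)/13 = -5/9
  x_3 = -5/9;  a_3 = 11;  x_4 = (x_3 − 11)/13 = -8/9
Digits: (1, 3, 7, 11).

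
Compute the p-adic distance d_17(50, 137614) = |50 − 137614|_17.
d_17(50, 137614) = 1/4913

Step 1 — x − y = 50 − 137614 = -137564. Step 2 — v_17(-137564) = 3 (factor: -137564 = −(17^3 · 28); the sign does not affect v_p). Step 3 — |x − y|_17 = 17^{-3} = 1/4913.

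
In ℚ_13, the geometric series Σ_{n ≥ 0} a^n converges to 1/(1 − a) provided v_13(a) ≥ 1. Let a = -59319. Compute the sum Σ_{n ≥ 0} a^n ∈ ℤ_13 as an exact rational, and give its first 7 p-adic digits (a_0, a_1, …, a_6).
Σ a^n = 1/(1 − a) = 1/59320;  first 7 digits = (1, 0, 0, 12, 10, 12, 0)

v_13(a) = 3 ≥ 1, so the series converges in ℤ_13 to 1/(1 − a) = 1/(1 − (-59319)) = 1/59320. Expand this rational in ℤ_13: compute digits iteratively via d_i = x_i mod 13, x_{i+1} = (x_i − d_i)/13. The first 7 digits are (1, 0, 0, 12, 10, 12, 0).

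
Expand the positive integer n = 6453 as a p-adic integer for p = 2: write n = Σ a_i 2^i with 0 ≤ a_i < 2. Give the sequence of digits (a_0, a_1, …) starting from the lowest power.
(a_0, a_1, …) = (1, 0, 1, 0, 1, 1, 0, 0, 1, 0, 0, 1, 1)

Repeated division by 2 gives the digits low-to-high: 6453 = 1 + 1·2^2 + 1·2^4 + 1·2^5 + 1·2^8 + 1·2^11 + 1·2^12. Digit sequence: (1, 0, 1, 0, 1, 1, 0, 0, 1, 0, 0, 1, 1).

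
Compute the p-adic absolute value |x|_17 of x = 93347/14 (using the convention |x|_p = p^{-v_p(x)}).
|93347/14|_17 = 1/4913

Step 1 — compute v_17(x) by factoring powers of 17 out of the numerator and denominator: v_17(93347/14) = 3. Step 2 — apply |x|_p = p^{-v_p(x)} = 17^{-3} = 1/4913.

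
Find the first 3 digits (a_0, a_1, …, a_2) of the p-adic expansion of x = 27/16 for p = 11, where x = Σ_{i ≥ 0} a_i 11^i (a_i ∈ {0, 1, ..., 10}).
(a_0, …, a_2) = (1, 9, 4)

v_11(27/16) = 0 (numerator and denominator both coprime to 11), so x ∈ ℤ_11^×. Compute digits iteratively via a_i = x_i mod 11, x_{i+1} = (x_i − a_i)/11, with x_0 = x:
  x_0 = 27/16;  a_0 = 1;  x_1 = (x_0 − 1)/11 = 1/16
  x_1 = 1/16;  a_1 = 9;  x_2 = (x_1 − 9)/11 = -13/16
  x_2 = -13/16;  a_2 = 4;  x_3 = (x_2 − 4)/11 = -7/16
Digits: (1, 9, 4).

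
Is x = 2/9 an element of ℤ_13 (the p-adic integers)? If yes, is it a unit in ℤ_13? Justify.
x ∈ ℤ_13^× (unit); v_13(x) = 0

ℤ_13 = {x ∈ ℚ_13 : v_13(x) ≥ 0} and ℤ_13^× = {x ∈ ℤ_13 : v_13(x) = 0}. Here v_13(2/9) = v_13(num) − v_13(den) = 0; compare against these criteria.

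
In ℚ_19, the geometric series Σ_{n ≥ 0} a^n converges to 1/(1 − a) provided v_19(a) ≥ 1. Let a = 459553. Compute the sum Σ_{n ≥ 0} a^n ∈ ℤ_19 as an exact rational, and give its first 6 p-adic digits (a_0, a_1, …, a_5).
Σ a^n = 1/(1 − a) = -1/459552;  first 6 digits = (1, 0, 0, 10, 3, 0)

v_19(a) = 3 ≥ 1, so the series converges in ℤ_19 to 1/(1 − a) = 1/(1 − 459553) = -1/459552. Expand this rational in ℤ_19: compute digits iteratively via d_i = x_i mod 19, x_{i+1} = (x_i − d_i)/19. The first 6 digits are (1, 0, 0, 10, 3, 0).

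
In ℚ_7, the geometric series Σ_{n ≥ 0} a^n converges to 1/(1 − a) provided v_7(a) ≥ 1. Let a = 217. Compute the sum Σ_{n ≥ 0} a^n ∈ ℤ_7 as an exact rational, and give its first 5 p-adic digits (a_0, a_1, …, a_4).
Σ a^n = 1/(1 − a) = -1/216;  first 5 digits = (1, 3, 6, 3, 2)

v_7(a) = 1 ≥ 1, so the series converges in ℤ_7 to 1/(1 − a) = 1/(1 − 217) = -1/216. Expand this rational in ℤ_7: compute digits iteratively via d_i = x_i mod 7, x_{i+1} = (x_i − d_i)/7. The first 5 digits are (1, 3, 6, 3, 2).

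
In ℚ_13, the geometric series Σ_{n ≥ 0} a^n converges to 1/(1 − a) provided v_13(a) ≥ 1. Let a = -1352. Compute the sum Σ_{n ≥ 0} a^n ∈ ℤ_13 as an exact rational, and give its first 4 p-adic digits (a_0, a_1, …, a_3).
Σ a^n = 1/(1 − a) = 1/1353;  first 4 digits = (1, 0, 5, 12)

v_13(a) = 2 ≥ 1, so the series converges in ℤ_13 to 1/(1 − a) = 1/(1 − (-1352)) = 1/1353. Expand this rational in ℤ_13: compute digits iteratively via d_i = x_i mod 13, x_{i+1} = (x_i − d_i)/13. The first 4 digits are (1, 0, 5, 12).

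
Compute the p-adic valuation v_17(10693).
v_17(10693) = 2

v_17(n) is the largest exponent k such that 17^k divides n. Factor out: 10693 = 17^2 · 37. (Sign doesn't affect v_p.) So v_17(10693) = 2.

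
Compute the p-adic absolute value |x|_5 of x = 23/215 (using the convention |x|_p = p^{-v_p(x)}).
|23/215|_5 = 5

Step 1 — compute v_5(x) by factoring powers of 5 out of the numerator and denominator: v_5(23/215) = -1. Step 2 — apply |x|_p = p^{-v_p(x)} = 5^{1} = 5.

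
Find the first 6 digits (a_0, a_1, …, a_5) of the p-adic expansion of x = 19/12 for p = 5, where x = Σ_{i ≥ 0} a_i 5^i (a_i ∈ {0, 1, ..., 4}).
(a_0, …, a_5) = (2, 2, 0, 2, 0, 2)

v_5(19/12) = 0 (numerator and denominator both coprime to 5), so x ∈ ℤ_5^×. Compute digits iteratively via a_i = x_i mod 5, x_{i+1} = (x_i − a_i)/5, with x_0 = x:
  x_0 = 19/12;  a_0 = 2;  x_1 = (x_0 − 2)/5 = -1/12
  x_1 = -1/12;  a_1 = 2;  x_2 = (x_1 − 2)/5 = -5/12
  x_2 = -5/12;  a_2 = 0;  x_3 = (x_2 − 0)/5 = -1/12
  x_3 = -1/12;  a_3 = 2;  x_4 = (x_3 − 2)/5 = -5/12
  x_4 = -5/12;  a_4 = 0;  x_5 = (x_4 − 0)/5 = -1/12
  x_5 = -1/12;  a_5 = 2;  x_6 = (x_5 − 2)/5 = -5/12
Digits: (2, 2, 0, 2, 0, 2).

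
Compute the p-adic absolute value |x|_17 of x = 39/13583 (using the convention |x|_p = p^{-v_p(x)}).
|39/13583|_17 = 289

Step 1 — compute v_17(x) by factoring powers of 17 out of the numerator and denominator: v_17(39/13583) = -2. Step 2 — apply |x|_p = p^{-v_p(x)} = 17^{2} = 289.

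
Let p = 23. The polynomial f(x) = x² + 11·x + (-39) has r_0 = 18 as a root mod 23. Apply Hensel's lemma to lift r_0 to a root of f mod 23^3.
r_2 = 7470 (mod 12167)

Hensel: r_{i+1} = r_i − f(r_i)·(f′(r_i))^{-1} mod 23^{i+2}, f′(x) = 2x + 11. Iterate:
  r_0 = 18 (mod 23)
  r_1 = 64 (mod 529)
  r_2 = 7470 (mod 12167)
Final: r = 7470 satisfies f(r) ≡ 0 mod 23^3.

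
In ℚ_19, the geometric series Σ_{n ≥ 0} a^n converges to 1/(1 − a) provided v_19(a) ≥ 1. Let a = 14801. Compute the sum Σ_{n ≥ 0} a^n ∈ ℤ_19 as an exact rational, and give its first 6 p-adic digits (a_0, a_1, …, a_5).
Σ a^n = 1/(1 − a) = -1/14800;  first 6 digits = (1, 0, 3, 2, 9, 12)

v_19(a) = 2 ≥ 1, so the series converges in ℤ_19 to 1/(1 − a) = 1/(1 − 14801) = -1/14800. Expand this rational in ℤ_19: compute digits iteratively via d_i = x_i mod 19, x_{i+1} = (x_i − d_i)/19. The first 6 digits are (1, 0, 3, 2, 9, 12).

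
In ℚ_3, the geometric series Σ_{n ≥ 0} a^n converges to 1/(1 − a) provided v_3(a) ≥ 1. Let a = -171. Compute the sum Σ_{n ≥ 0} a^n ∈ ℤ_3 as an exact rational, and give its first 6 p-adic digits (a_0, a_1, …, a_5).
Σ a^n = 1/(1 − a) = 1/172;  first 6 digits = (1, 0, 2, 2, 1, 2)

v_3(a) = 2 ≥ 1, so the series converges in ℤ_3 to 1/(1 − a) = 1/(1 − (-171)) = 1/172. Expand this rational in ℤ_3: compute digits iteratively via d_i = x_i mod 3, x_{i+1} = (x_i − d_i)/3. The first 6 digits are (1, 0, 2, 2, 1, 2).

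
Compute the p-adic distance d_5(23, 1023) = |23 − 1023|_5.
d_5(23, 1023) = 1/125

Step 1 — x − y = 23 − 1023 = -1000. Step 2 — v_5(-1000) = 3 (factor: -1000 = −(5^3 · 8); the sign does not affect v_p). Step 3 — |x − y|_5 = 5^{-3} = 1/125.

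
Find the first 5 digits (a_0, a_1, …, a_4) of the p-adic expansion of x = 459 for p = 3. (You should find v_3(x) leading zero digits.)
(a_0, …, a_4) = (0, 0, 0, 2, 2)

v_3(459) = 3, so a_0 = ... = a_2 = 0. Factor out: x = 3^3 · u with u = 17 a unit in ℤ_3. Expand u iteratively via a_{v+i} = u_i mod 3, u_{i+1} = (u_i − a_{v+i})/3:
  u_0 = 17;  a_3 = 2;  u_1 = (u_0 − 2)/3 = 5
  u_1 = 5;  a_4 = 2;  u_2 = (u_1 − 2)/3 = 1
Digits: (0, 0, 0, 2, 2).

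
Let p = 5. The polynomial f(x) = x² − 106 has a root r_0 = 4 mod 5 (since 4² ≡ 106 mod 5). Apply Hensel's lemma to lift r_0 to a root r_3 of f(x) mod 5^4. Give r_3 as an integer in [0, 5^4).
r_3 = 184 (mod 625)

Hensel's recurrence: r_{i+1} = r_i − f(r_i)·(f′(r_i))^{-1} mod 5^{i+2}, with f′(x) = 2x. Iterate:
  r_0 = 4 (mod 5)
  r_1 = 9 (mod 25)
  r_2 = 59 (mod 125)
  r_3 = 184 (mod 625)
Final: r_3 = 184, and one checks f(r_3) ≡ 0 mod 5^4.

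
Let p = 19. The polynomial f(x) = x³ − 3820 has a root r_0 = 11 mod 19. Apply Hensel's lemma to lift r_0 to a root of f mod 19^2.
r_1 = 353 (mod 361)

Hensel: r_{i+1} = r_i − f(r_i)/f′(r_i) mod 19^{i+2}, where f′(x) = 3x². Iterate:
  r_0 = 11 (mod 19)
  r_1 = 353 (mod 361)
Final: r = 353 with f(r) ≡ 0 mod 19^2.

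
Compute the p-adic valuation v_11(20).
v_11(20) = 0

v_11(n) is the largest exponent k such that 11^k divides n. Factor out: 20 = 11^0 · 20. (Sign doesn't affect v_p.) So v_11(20) = 0.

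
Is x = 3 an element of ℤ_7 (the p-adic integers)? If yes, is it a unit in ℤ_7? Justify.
x ∈ ℤ_7^× (unit); v_7(x) = 0

ℤ_7 = {x ∈ ℚ_7 : v_7(x) ≥ 0} and ℤ_7^× = {x ∈ ℤ_7 : v_7(x) = 0}. Here v_7(3) = v_7(num) − v_7(den) = 0; compare against these criteria.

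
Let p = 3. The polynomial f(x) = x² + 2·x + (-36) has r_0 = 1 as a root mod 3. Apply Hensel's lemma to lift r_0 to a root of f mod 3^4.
r_3 = 61 (mod 81)

Hensel: r_{i+1} = r_i − f(r_i)·(f′(r_i))^{-1} mod 3^{i+2}, f′(x) = 2x + 2. Iterate:
  r_0 = 1 (mod 3)
  r_1 = 7 (mod 9)
  r_2 = 7 (mod 27)
  r_3 = 61 (mod 81)
Final: r = 61 satisfies f(r) ≡ 0 mod 3^4.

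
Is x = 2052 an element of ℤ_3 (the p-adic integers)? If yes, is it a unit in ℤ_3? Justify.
x ∈ ℤ_3 but not a unit; v_3(x) = 3 > 0

ℤ_3 = {x ∈ ℚ_3 : v_3(x) ≥ 0} and ℤ_3^× = {x ∈ ℤ_3 : v_3(x) = 0}. Here v_3(2052) = v_3(num) − v_3(den) = 3; compare against these criteria.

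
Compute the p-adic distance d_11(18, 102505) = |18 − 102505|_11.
d_11(18, 102505) = 1/14641

Step 1 — x − y = 18 − 102505 = -102487. Step 2 — v_11(-102487) = 4 (factor: -102487 = −(11^4 · 7); the sign does not affect v_p). Step 3 — |x − y|_11 = 11^{-4} = 1/14641.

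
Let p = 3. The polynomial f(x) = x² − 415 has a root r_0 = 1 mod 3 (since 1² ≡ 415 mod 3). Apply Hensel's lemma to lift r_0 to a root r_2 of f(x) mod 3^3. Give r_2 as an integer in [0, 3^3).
r_2 = 19 (mod 27)

Hensel's recurrence: r_{i+1} = r_i − f(r_i)·(f′(r_i))^{-1} mod 3^{i+2}, with f′(x) = 2x. Iterate:
  r_0 = 1 (mod 3)
  r_1 = 1 (mod 9)
  r_2 = 19 (mod 27)
Final: r_2 = 19, and one checks f(r_2) ≡ 0 mod 3^3.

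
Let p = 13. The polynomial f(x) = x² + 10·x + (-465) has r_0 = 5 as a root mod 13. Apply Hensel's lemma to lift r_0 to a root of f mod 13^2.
r_1 = 109 (mod 169)

Hensel: r_{i+1} = r_i − f(r_i)·(f′(r_i))^{-1} mod 13^{i+2}, f′(x) = 2x + 10. Iterate:
  r_0 = 5 (mod 13)
  r_1 = 109 (mod 169)
Final: r = 109 satisfies f(r) ≡ 0 mod 13^2.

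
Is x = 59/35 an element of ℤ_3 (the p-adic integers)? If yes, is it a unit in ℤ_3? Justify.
x ∈ ℤ_3^× (unit); v_3(x) = 0

ℤ_3 = {x ∈ ℚ_3 : v_3(x) ≥ 0} and ℤ_3^× = {x ∈ ℤ_3 : v_3(x) = 0}. Here v_3(59/35) = v_3(num) − v_3(den) = 0; compare against these criteria.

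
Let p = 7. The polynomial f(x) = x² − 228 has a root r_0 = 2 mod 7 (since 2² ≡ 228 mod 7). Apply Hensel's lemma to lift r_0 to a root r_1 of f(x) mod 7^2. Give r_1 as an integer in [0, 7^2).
r_1 = 9 (mod 49)

Hensel's recurrence: r_{i+1} = r_i − f(r_i)·(f′(r_i))^{-1} mod 7^{i+2}, with f′(x) = 2x. Iterate:
  r_0 = 2 (mod 7)
  r_1 = 9 (mod 49)
Final: r_1 = 9, and one checks f(r_1) ≡ 0 mod 7^2.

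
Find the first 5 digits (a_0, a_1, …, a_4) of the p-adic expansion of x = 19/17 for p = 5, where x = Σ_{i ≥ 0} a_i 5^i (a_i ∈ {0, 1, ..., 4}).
(a_0, …, a_4) = (2, 1, 3, 2, 3)

v_5(19/17) = 0 (numerator and denominator both coprime to 5), so x ∈ ℤ_5^×. Compute digits iteratively via a_i = x_i mod 5, x_{i+1} = (x_i − a_i)/5, with x_0 = x:
  x_0 = 19/17;  a_0 = 2;  x_1 = (x_0 − 2)/5 = -3/17
  x_1 = -3/17;  a_1 = 1;  x_2 = (x_1 − 1)/5 = -4/17
  x_2 = -4/17;  a_2 = 3;  x_3 = (x_2 − 3)/5 = -11/17
  x_3 = -11/17;  a_3 = 2;  x_4 = (x_3 − 2)/5 = -9/17
  x_4 = -9/17;  a_4 = 3;  x_5 = (x_4 − 3)/5 = -12/17
Digits: (2, 1, 3, 2, 3).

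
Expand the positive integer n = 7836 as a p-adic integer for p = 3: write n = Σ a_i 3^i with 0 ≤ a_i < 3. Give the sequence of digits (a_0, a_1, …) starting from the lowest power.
(a_0, a_1, …) = (0, 2, 0, 2, 0, 2, 1, 0, 1)

Repeated division by 3 gives the digits low-to-high: 7836 = 2·3^1 + 2·3^3 + 2·3^5 + 1·3^6 + 1·3^8. Digit sequence: (0, 2, 0, 2, 0, 2, 1, 0, 1).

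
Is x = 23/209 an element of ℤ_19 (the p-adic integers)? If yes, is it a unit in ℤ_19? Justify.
x ∉ ℤ_19 (v_19(x) = -1 < 0)

ℤ_19 = {x ∈ ℚ_19 : v_19(x) ≥ 0} and ℤ_19^× = {x ∈ ℤ_19 : v_19(x) = 0}. Here v_19(23/209) = v_19(num) − v_19(den) = -1; compare against these criteria.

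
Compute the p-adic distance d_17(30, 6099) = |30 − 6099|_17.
d_17(30, 6099) = 1/289

Step 1 — x − y = 30 − 6099 = -6069. Step 2 — v_17(-6069) = 2 (factor: -6069 = −(17^2 · 21); the sign does not affect v_p). Step 3 — |x − y|_17 = 17^{-2} = 1/289.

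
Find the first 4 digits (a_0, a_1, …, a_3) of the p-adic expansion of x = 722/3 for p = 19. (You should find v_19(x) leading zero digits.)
(a_0, …, a_3) = (0, 0, 7, 6)

v_19(722/3) = 2, so a_0 = ... = a_1 = 0. Factor out: x = 19^2 · u with u = 2/3 a unit in ℤ_19. Expand u iteratively via a_{v+i} = u_i mod 19, u_{i+1} = (u_i − a_{v+i})/19:
  u_0 = 2/3;  a_2 = 7;  u_1 = (u_0 − 7)/19 = -1/3
  u_1 = -1/3;  a_3 = 6;  u_2 = (u_1 − 6)/19 = -1/3
Digits: (0, 0, 7, 6).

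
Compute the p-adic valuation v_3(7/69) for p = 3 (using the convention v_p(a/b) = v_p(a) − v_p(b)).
v_3(7/69) = -1

Factor powers of 3 from the numerator and denominator of the reduced fraction: 7 = 3^0 · 7 and 69 = 3^1 · 23. Apply v_p(a/b) = v_p(a) − v_p(b): v_3(7/69) = 0 − 1 = -1.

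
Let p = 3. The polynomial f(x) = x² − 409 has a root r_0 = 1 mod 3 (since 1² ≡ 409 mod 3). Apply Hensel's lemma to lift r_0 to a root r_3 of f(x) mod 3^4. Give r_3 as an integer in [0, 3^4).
r_3 = 79 (mod 81)

Hensel's recurrence: r_{i+1} = r_i − f(r_i)·(f′(r_i))^{-1} mod 3^{i+2}, with f′(x) = 2x. Iterate:
  r_0 = 1 (mod 3)
  r_1 = 7 (mod 9)
  r_2 = 25 (mod 27)
  r_3 = 79 (mod 81)
Final: r_3 = 79, and one checks f(r_3) ≡ 0 mod 3^4.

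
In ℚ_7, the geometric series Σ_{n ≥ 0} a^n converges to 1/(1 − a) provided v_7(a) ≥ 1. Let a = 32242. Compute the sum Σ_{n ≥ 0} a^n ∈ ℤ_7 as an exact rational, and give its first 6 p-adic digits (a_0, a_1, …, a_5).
Σ a^n = 1/(1 − a) = -1/32241;  first 6 digits = (1, 0, 0, 3, 6, 1)

v_7(a) = 3 ≥ 1, so the series converges in ℤ_7 to 1/(1 − a) = 1/(1 − 32242) = -1/32241. Expand this rational in ℤ_7: compute digits iteratively via d_i = x_i mod 7, x_{i+1} = (x_i − d_i)/7. The first 6 digits are (1, 0, 0, 3, 6, 1).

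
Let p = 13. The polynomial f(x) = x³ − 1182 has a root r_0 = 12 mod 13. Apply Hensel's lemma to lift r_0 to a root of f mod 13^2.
r_1 = 168 (mod 169)

Hensel: r_{i+1} = r_i − f(r_i)/f′(r_i) mod 13^{i+2}, where f′(x) = 3x². Iterate:
  r_0 = 12 (mod 13)
  r_1 = 168 (mod 169)
Final: r = 168 with f(r) ≡ 0 mod 13^2.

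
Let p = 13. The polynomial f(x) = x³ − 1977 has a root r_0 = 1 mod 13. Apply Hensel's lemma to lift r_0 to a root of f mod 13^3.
r_2 = 2068 (mod 2197)

Hensel: r_{i+1} = r_i − f(r_i)/f′(r_i) mod 13^{i+2}, where f′(x) = 3x². Iterate:
  r_0 = 1 (mod 13)
  r_1 = 40 (mod 169)
  r_2 = 2068 (mod 2197)
Final: r = 2068 with f(r) ≡ 0 mod 13^3.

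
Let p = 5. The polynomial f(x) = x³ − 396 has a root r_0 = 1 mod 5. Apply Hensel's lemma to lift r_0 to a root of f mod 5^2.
r_1 = 16 (mod 25)

Hensel: r_{i+1} = r_i − f(r_i)/f′(r_i) mod 5^{i+2}, where f′(x) = 3x². Iterate:
  r_0 = 1 (mod 5)
  r_1 = 16 (mod 25)
Final: r = 16 with f(r) ≡ 0 mod 5^2.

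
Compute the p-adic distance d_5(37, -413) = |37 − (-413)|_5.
d_5(37, -413) = 1/25

Step 1 — x − y = 37 − (-413) = 450. Step 2 — v_5(450) = 2 (factor: 450 = (5^2 · 18); the sign does not affect v_p). Step 3 — |x − y|_5 = 5^{-2} = 1/25.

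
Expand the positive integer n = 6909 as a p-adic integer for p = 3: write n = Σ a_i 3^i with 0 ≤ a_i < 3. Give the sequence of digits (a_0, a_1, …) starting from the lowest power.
(a_0, a_1, …) = (0, 2, 2, 0, 1, 1, 0, 0, 1)

Repeated division by 3 gives the digits low-to-high: 6909 = 2·3^1 + 2·3^2 + 1·3^4 + 1·3^5 + 1·3^8. Digit sequence: (0, 2, 2, 0, 1, 1, 0, 0, 1).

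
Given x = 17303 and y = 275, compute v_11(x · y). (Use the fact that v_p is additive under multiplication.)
v_11(4758325) = 4

v_p(x) = 3 (factor: 17303 = 11^3 · 13); v_p(y) = 1 (factor: 275 = 11^1 · 25). Additivity: v_p(xy) = v_p(x) + v_p(y) = 3 + 1 = 4. (Direct check: xy = 4758325 = 11^4 · (325).)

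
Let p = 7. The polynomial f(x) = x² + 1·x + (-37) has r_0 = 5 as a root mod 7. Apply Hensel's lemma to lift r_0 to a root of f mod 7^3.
r_2 = 19 (mod 343)

Hensel: r_{i+1} = r_i − f(r_i)·(f′(r_i))^{-1} mod 7^{i+2}, f′(x) = 2x + 1. Iterate:
  r_0 = 5 (mod 7)
  r_1 = 19 (mod 49)
  r_2 = 19 (mod 343)
Final: r = 19 satisfies f(r) ≡ 0 mod 7^3.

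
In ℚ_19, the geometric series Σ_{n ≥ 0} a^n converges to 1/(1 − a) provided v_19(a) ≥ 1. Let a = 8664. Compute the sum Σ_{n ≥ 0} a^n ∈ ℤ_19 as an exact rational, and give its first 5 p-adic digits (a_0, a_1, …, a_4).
Σ a^n = 1/(1 − a) = -1/8663;  first 5 digits = (1, 0, 5, 1, 6)

v_19(a) = 2 ≥ 1, so the series converges in ℤ_19 to 1/(1 − a) = 1/(1 − 8664) = -1/8663. Expand this rational in ℤ_19: compute digits iteratively via d_i = x_i mod 19, x_{i+1} = (x_i − d_i)/19. The first 5 digits are (1, 0, 5, 1, 6).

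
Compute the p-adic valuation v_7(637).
v_7(637) = 2

v_7(n) is the largest exponent k such that 7^k divides n. Factor out: 637 = 7^2 · 13. (Sign doesn't affect v_p.) So v_7(637) = 2.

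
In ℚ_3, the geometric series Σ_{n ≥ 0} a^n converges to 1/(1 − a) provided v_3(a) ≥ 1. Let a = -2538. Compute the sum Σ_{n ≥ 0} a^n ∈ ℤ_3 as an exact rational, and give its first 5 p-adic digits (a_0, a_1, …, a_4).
Σ a^n = 1/(1 − a) = 1/2539;  first 5 digits = (1, 0, 0, 2, 1)

v_3(a) = 3 ≥ 1, so the series converges in ℤ_3 to 1/(1 − a) = 1/(1 − (-2538)) = 1/2539. Expand this rational in ℤ_3: compute digits iteratively via d_i = x_i mod 3, x_{i+1} = (x_i − d_i)/3. The first 5 digits are (1, 0, 0, 2, 1).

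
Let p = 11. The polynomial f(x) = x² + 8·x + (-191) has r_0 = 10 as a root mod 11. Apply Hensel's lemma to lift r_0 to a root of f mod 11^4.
r_3 = 1847 (mod 14641)

Hensel: r_{i+1} = r_i − f(r_i)·(f′(r_i))^{-1} mod 11^{i+2}, f′(x) = 2x + 8. Iterate:
  r_0 = 10 (mod 11)
  r_1 = 32 (mod 121)
  r_2 = 516 (mod 1331)
  r_3 = 1847 (mod 14641)
Final: r = 1847 satisfies f(r) ≡ 0 mod 11^4.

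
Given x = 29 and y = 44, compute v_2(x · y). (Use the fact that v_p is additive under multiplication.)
v_2(1276) = 2

v_p(x) = 0 (factor: 29 = 2^0 · 29); v_p(y) = 2 (factor: 44 = 2^2 · 11). Additivity: v_p(xy) = v_p(x) + v_p(y) = 0 + 2 = 2. (Direct check: xy = 1276 = 2^2 · (319).)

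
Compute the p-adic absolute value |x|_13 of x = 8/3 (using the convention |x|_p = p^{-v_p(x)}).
|8/3|_13 = 1

Step 1 — compute v_13(x) by factoring powers of 13 out of the numerator and denominator: v_13(8/3) = 0. Step 2 — apply |x|_p = p^{-v_p(x)} = 13^{0} = 1.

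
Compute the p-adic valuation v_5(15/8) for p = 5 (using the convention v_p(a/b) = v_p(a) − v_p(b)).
v_5(15/8) = 1

Factor powers of 5 from the numerator and denominator of the reduced fraction: 15 = 5^1 · 3 and 8 = 5^0 · 8. Apply v_p(a/b) = v_p(a) − v_p(b): v_5(15/8) = 1 − 0 = 1.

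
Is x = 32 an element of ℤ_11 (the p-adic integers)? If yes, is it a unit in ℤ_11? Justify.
x ∈ ℤ_11^× (unit); v_11(x) = 0

ℤ_11 = {x ∈ ℚ_11 : v_11(x) ≥ 0} and ℤ_11^× = {x ∈ ℤ_11 : v_11(x) = 0}. Here v_11(32) = v_11(num) − v_11(den) = 0; compare against these criteria.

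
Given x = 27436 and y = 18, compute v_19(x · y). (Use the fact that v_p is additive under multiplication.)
v_19(493848) = 3

v_p(x) = 3 (factor: 27436 = 19^3 · 4); v_p(y) = 0 (factor: 18 = 19^0 · 18). Additivity: v_p(xy) = v_p(x) + v_p(y) = 3 + 0 = 3. (Direct check: xy = 493848 = 19^3 · (72).)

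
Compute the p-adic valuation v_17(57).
v_17(57) = 0

v_17(n) is the largest exponent k such that 17^k divides n. Factor out: 57 = 17^0 · 57. (Sign doesn't affect v_p.) So v_17(57) = 0.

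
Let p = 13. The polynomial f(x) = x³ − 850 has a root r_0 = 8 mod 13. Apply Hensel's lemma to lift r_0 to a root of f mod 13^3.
r_2 = 1360 (mod 2197)

Hensel: r_{i+1} = r_i − f(r_i)/f′(r_i) mod 13^{i+2}, where f′(x) = 3x². Iterate:
  r_0 = 8 (mod 13)
  r_1 = 8 (mod 169)
  r_2 = 1360 (mod 2197)
Final: r = 1360 with f(r) ≡ 0 mod 13^3.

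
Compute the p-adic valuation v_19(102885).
v_19(102885) = 3

v_19(n) is the largest exponent k such that 19^k divides n. Factor out: 102885 = 19^3 · 15. (Sign doesn't affect v_p.) So v_19(102885) = 3.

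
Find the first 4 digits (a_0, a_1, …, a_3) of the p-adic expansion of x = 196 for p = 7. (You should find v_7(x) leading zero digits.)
(a_0, …, a_3) = (0, 0, 4, 0)

v_7(196) = 2, so a_0 = ... = a_1 = 0. Factor out: x = 7^2 · u with u = 4 a unit in ℤ_7. Expand u iteratively via a_{v+i} = u_i mod 7, u_{i+1} = (u_i − a_{v+i})/7:
  u_0 = 4;  a_2 = 4;  u_1 = (u_0 − 4)/7 = 0
  u_1 = 0;  a_3 = 0;  u_2 = (u_1 − 0)/7 = 0
Digits: (0, 0, 4, 0).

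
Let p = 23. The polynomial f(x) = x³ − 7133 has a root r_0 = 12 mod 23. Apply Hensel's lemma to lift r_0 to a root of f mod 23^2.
r_1 = 518 (mod 529)

Hensel: r_{i+1} = r_i − f(r_i)/f′(r_i) mod 23^{i+2}, where f′(x) = 3x². Iterate:
  r_0 = 12 (mod 23)
  r_1 = 518 (mod 529)
Final: r = 518 with f(r) ≡ 0 mod 23^2.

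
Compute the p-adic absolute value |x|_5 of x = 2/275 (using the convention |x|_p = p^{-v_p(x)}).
|2/275|_5 = 25

Step 1 — compute v_5(x) by factoring powers of 5 out of the numerator and denominator: v_5(2/275) = -2. Step 2 — apply |x|_p = p^{-v_p(x)} = 5^{2} = 25.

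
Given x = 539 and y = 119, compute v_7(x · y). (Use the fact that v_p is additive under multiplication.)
v_7(64141) = 3

v_p(x) = 2 (factor: 539 = 7^2 · 11); v_p(y) = 1 (factor: 119 = 7^1 · 17). Additivity: v_p(xy) = v_p(x) + v_p(y) = 2 + 1 = 3. (Direct check: xy = 64141 = 7^3 · (187).)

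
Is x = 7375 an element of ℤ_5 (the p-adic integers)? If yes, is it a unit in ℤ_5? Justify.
x ∈ ℤ_5 but not a unit; v_5(x) = 3 > 0

ℤ_5 = {x ∈ ℚ_5 : v_5(x) ≥ 0} and ℤ_5^× = {x ∈ ℤ_5 : v_5(x) = 0}. Here v_5(7375) = v_5(num) − v_5(den) = 3; compare against these criteria.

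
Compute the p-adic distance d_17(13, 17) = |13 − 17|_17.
d_17(13, 17) = 1

Step 1 — x − y = 13 − 17 = -4. Step 2 — v_17(-4) = 0 (factor: -4 = −(17^0 · 4); the sign does not affect v_p). Step 3 — |x − y|_17 = 17^{0} = 1.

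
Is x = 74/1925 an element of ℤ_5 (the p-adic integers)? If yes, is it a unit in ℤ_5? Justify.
x ∉ ℤ_5 (v_5(x) = -2 < 0)

ℤ_5 = {x ∈ ℚ_5 : v_5(x) ≥ 0} and ℤ_5^× = {x ∈ ℤ_5 : v_5(x) = 0}. Here v_5(74/1925) = v_5(num) − v_5(den) = -2; compare against these criteria.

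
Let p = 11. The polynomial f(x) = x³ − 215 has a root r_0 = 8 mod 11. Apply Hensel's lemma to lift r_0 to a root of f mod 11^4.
r_3 = 2175 (mod 14641)

Hensel: r_{i+1} = r_i − f(r_i)/f′(r_i) mod 11^{i+2}, where f′(x) = 3x². Iterate:
  r_0 = 8 (mod 11)
  r_1 = 118 (mod 121)
  r_2 = 844 (mod 1331)
  r_3 = 2175 (mod 14641)
Final: r = 2175 with f(r) ≡ 0 mod 11^4.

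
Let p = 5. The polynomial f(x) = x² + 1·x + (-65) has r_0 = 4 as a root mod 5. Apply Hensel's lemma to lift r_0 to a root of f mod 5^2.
r_1 = 9 (mod 25)

Hensel: r_{i+1} = r_i − f(r_i)·(f′(r_i))^{-1} mod 5^{i+2}, f′(x) = 2x + 1. Iterate:
  r_0 = 4 (mod 5)
  r_1 = 9 (mod 25)
Final: r = 9 satisfies f(r) ≡ 0 mod 5^2.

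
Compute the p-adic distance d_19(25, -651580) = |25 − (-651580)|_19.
d_19(25, -651580) = 1/130321

Step 1 — x − y = 25 − (-651580) = 651605. Step 2 — v_19(651605) = 4 (factor: 651605 = (19^4 · 5); the sign does not affect v_p). Step 3 — |x − y|_19 = 19^{-4} = 1/130321.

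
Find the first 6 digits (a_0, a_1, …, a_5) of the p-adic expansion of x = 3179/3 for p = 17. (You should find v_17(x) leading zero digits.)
(a_0, …, a_5) = (0, 0, 15, 5, 11, 5)

v_17(3179/3) = 2, so a_0 = ... = a_1 = 0. Factor out: x = 17^2 · u with u = 11/3 a unit in ℤ_17. Expand u iteratively via a_{v+i} = u_i mod 17, u_{i+1} = (u_i − a_{v+i})/17:
  u_0 = 11/3;  a_2 = 15;  u_1 = (u_0 − 15)/17 = -2/3
  u_1 = -2/3;  a_3 = 5;  u_2 = (u_1 − 5)/17 = -1/3
  u_2 = -1/3;  a_4 = 11;  u_3 = (u_2 − 11)/17 = -2/3
  u_3 = -2/3;  a_5 = 5;  u_4 = (u_3 − 5)/17 = -1/3
Digits: (0, 0, 15, 5, 11, 5).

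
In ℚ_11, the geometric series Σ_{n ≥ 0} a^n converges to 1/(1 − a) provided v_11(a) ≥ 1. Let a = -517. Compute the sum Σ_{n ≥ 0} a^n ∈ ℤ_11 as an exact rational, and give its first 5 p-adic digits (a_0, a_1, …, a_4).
Σ a^n = 1/(1 − a) = 1/518;  first 5 digits = (1, 8, 4, 8, 10)

v_11(a) = 1 ≥ 1, so the series converges in ℤ_11 to 1/(1 − a) = 1/(1 − (-517)) = 1/518. Expand this rational in ℤ_11: compute digits iteratively via d_i = x_i mod 11, x_{i+1} = (x_i − d_i)/11. The first 5 digits are (1, 8, 4, 8, 10).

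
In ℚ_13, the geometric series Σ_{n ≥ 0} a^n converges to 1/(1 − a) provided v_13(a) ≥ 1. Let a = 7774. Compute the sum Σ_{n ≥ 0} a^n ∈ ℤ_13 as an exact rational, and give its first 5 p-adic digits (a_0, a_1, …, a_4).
Σ a^n = 1/(1 − a) = -1/7773;  first 5 digits = (1, 0, 7, 3, 10)

v_13(a) = 2 ≥ 1, so the series converges in ℤ_13 to 1/(1 − a) = 1/(1 − 7774) = -1/7773. Expand this rational in ℤ_13: compute digits iteratively via d_i = x_i mod 13, x_{i+1} = (x_i − d_i)/13. The first 5 digits are (1, 0, 7, 3, 10).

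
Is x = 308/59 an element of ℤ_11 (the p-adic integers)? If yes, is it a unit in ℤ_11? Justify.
x ∈ ℤ_11 but not a unit; v_11(x) = 1 > 0

ℤ_11 = {x ∈ ℚ_11 : v_11(x) ≥ 0} and ℤ_11^× = {x ∈ ℤ_11 : v_11(x) = 0}. Here v_11(308/59) = v_11(num) − v_11(den) = 1; compare against these criteria.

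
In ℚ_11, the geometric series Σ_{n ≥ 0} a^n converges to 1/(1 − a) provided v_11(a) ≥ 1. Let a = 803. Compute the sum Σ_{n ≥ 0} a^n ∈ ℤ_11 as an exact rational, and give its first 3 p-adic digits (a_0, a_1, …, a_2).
Σ a^n = 1/(1 − a) = -1/802;  first 3 digits = (1, 7, 0)

v_11(a) = 1 ≥ 1, so the series converges in ℤ_11 to 1/(1 − a) = 1/(1 − 803) = -1/802. Expand this rational in ℤ_11: compute digits iteratively via d_i = x_i mod 11, x_{i+1} = (x_i − d_i)/11. The first 3 digits are (1, 7, 0).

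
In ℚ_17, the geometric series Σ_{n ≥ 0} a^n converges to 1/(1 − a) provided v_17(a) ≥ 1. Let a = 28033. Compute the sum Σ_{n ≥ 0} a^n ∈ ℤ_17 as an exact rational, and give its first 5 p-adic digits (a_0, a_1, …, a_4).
Σ a^n = 1/(1 − a) = -1/28032;  first 5 digits = (1, 0, 12, 5, 8)

v_17(a) = 2 ≥ 1, so the series converges in ℤ_17 to 1/(1 − a) = 1/(1 − 28033) = -1/28032. Expand this rational in ℤ_17: compute digits iteratively via d_i = x_i mod 17, x_{i+1} = (x_i − d_i)/17. The first 5 digits are (1, 0, 12, 5, 8).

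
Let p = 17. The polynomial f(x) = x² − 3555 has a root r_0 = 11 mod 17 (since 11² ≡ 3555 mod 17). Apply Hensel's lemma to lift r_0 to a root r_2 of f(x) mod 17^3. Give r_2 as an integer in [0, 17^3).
r_2 = 2952 (mod 4913)

Hensel's recurrence: r_{i+1} = r_i − f(r_i)·(f′(r_i))^{-1} mod 17^{i+2}, with f′(x) = 2x. Iterate:
  r_0 = 11 (mod 17)
  r_1 = 62 (mod 289)
  r_2 = 2952 (mod 4913)
Final: r_2 = 2952, and one checks f(r_2) ≡ 0 mod 17^3.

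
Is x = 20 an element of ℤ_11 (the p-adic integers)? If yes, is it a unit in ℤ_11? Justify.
x ∈ ℤ_11^× (unit); v_11(x) = 0

ℤ_11 = {x ∈ ℚ_11 : v_11(x) ≥ 0} and ℤ_11^× = {x ∈ ℤ_11 : v_11(x) = 0}. Here v_11(20) = v_11(num) − v_11(den) = 0; compare against these criteria.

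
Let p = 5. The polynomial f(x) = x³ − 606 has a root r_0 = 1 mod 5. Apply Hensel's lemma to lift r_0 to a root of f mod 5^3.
r_2 = 61 (mod 125)

Hensel: r_{i+1} = r_i − f(r_i)/f′(r_i) mod 5^{i+2}, where f′(x) = 3x². Iterate:
  r_0 = 1 (mod 5)
  r_1 = 11 (mod 25)
  r_2 = 61 (mod 125)
Final: r = 61 with f(r) ≡ 0 mod 5^3.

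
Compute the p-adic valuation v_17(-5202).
v_17(-5202) = 2

v_17(n) is the largest exponent k such that 17^k divides n. Factor out: -5202 = -17^2 · 18. (Sign doesn't affect v_p.) So v_17(-5202) = 2.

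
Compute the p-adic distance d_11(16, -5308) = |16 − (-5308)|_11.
d_11(16, -5308) = 1/1331

Step 1 — x − y = 16 − (-5308) = 5324. Step 2 — v_11(5324) = 3 (factor: 5324 = (11^3 · 4); the sign does not affect v_p). Step 3 — |x − y|_11 = 11^{-3} = 1/1331.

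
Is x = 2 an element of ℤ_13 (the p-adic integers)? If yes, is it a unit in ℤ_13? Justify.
x ∈ ℤ_13^× (unit); v_13(x) = 0

ℤ_13 = {x ∈ ℚ_13 : v_13(x) ≥ 0} and ℤ_13^× = {x ∈ ℤ_13 : v_13(x) = 0}. Here v_13(2) = v_13(num) − v_13(den) = 0; compare against these criteria.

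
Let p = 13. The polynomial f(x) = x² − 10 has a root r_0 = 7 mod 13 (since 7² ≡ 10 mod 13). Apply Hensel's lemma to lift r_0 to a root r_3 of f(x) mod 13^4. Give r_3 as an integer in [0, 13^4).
r_3 = 18727 (mod 28561)

Hensel's recurrence: r_{i+1} = r_i − f(r_i)·(f′(r_i))^{-1} mod 13^{i+2}, with f′(x) = 2x. Iterate:
  r_0 = 7 (mod 13)
  r_1 = 137 (mod 169)
  r_2 = 1151 (mod 2197)
  r_3 = 18727 (mod 28561)
Final: r_3 = 18727, and one checks f(r_3) ≡ 0 mod 13^4.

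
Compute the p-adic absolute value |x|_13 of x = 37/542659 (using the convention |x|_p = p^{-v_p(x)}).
|37/542659|_13 = 28561

Step 1 — compute v_13(x) by factoring powers of 13 out of the numerator and denominator: v_13(37/542659) = -4. Step 2 — apply |x|_p = p^{-v_p(x)} = 13^{4} = 28561.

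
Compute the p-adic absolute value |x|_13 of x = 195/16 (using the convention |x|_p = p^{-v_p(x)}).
|195/16|_13 = 1/13

Step 1 — compute v_13(x) by factoring powers of 13 out of the numerator and denominator: v_13(195/16) = 1. Step 2 — apply |x|_p = p^{-v_p(x)} = 13^{-1} = 1/13.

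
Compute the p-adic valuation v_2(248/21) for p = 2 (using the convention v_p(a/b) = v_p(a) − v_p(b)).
v_2(248/21) = 3

Factor powers of 2 from the numerator and denominator of the reduced fraction: 248 = 2^3 · 31 and 21 = 2^0 · 21. Apply v_p(a/b) = v_p(a) − v_p(b): v_2(248/21) = 3 − 0 = 3.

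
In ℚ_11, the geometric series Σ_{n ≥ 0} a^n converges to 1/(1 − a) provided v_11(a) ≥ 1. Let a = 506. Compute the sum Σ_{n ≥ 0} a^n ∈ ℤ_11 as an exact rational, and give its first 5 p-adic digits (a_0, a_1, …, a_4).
Σ a^n = 1/(1 − a) = -1/505;  first 5 digits = (1, 2, 8, 2, 5)

v_11(a) = 1 ≥ 1, so the series converges in ℤ_11 to 1/(1 − a) = 1/(1 − 506) = -1/505. Expand this rational in ℤ_11: compute digits iteratively via d_i = x_i mod 11, x_{i+1} = (x_i − d_i)/11. The first 5 digits are (1, 2, 8, 2, 5).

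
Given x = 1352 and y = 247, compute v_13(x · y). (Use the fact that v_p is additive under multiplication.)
v_13(333944) = 3

v_p(x) = 2 (factor: 1352 = 13^2 · 8); v_p(y) = 1 (factor: 247 = 13^1 · 19). Additivity: v_p(xy) = v_p(x) + v_p(y) = 2 + 1 = 3. (Direct check: xy = 333944 = 13^3 · (152).)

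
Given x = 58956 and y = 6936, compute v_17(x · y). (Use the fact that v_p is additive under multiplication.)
v_17(408918816) = 5

v_p(x) = 3 (factor: 58956 = 17^3 · 12); v_p(y) = 2 (factor: 6936 = 17^2 · 24). Additivity: v_p(xy) = v_p(x) + v_p(y) = 3 + 2 = 5. (Direct check: xy = 408918816 = 17^5 · (288).)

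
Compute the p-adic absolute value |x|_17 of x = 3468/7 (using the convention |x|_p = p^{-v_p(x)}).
|3468/7|_17 = 1/289

Step 1 — compute v_17(x) by factoring powers of 17 out of the numerator and denominator: v_17(3468/7) = 2. Step 2 — apply |x|_p = p^{-v_p(x)} = 17^{-2} = 1/289.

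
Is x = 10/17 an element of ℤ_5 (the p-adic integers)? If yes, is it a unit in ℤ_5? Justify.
x ∈ ℤ_5 but not a unit; v_5(x) = 1 > 0

ℤ_5 = {x ∈ ℚ_5 : v_5(x) ≥ 0} and ℤ_5^× = {x ∈ ℤ_5 : v_5(x) = 0}. Here v_5(10/17) = v_5(num) − v_5(den) = 1; compare against these criteria.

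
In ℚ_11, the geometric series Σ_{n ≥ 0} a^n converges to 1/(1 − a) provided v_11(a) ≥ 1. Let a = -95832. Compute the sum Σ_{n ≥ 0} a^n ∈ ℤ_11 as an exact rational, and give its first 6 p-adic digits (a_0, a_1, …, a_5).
Σ a^n = 1/(1 − a) = 1/95833;  first 6 digits = (1, 0, 0, 5, 4, 10)

v_11(a) = 3 ≥ 1, so the series converges in ℤ_11 to 1/(1 − a) = 1/(1 − (-95832)) = 1/95833. Expand this rational in ℤ_11: compute digits iteratively via d_i = x_i mod 11, x_{i+1} = (x_i − d_i)/11. The first 6 digits are (1, 0, 0, 5, 4, 10).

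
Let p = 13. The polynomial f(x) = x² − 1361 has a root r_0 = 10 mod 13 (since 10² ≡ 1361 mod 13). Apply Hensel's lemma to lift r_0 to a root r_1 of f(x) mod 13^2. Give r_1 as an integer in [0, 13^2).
r_1 = 166 (mod 169)

Hensel's recurrence: r_{i+1} = r_i − f(r_i)·(f′(r_i))^{-1} mod 13^{i+2}, with f′(x) = 2x. Iterate:
  r_0 = 10 (mod 13)
  r_1 = 166 (mod 169)
Final: r_1 = 166, and one checks f(r_1) ≡ 0 mod 13^2.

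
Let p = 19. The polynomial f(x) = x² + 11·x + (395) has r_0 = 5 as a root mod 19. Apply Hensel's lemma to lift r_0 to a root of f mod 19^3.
r_2 = 2114 (mod 6859)

Hensel: r_{i+1} = r_i − f(r_i)·(f′(r_i))^{-1} mod 19^{i+2}, f′(x) = 2x + 11. Iterate:
  r_0 = 5 (mod 19)
  r_1 = 309 (mod 361)
  r_2 = 2114 (mod 6859)
Final: r = 2114 satisfies f(r) ≡ 0 mod 19^3.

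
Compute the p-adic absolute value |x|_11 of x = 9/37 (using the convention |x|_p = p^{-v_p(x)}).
|9/37|_11 = 1

Step 1 — compute v_11(x) by factoring powers of 11 out of the numerator and denominator: v_11(9/37) = 0. Step 2 — apply |x|_p = p^{-v_p(x)} = 11^{0} = 1.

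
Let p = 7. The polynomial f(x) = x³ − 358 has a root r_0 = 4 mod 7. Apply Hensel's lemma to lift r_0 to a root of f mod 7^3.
r_2 = 53 (mod 343)

Hensel: r_{i+1} = r_i − f(r_i)/f′(r_i) mod 7^{i+2}, where f′(x) = 3x². Iterate:
  r_0 = 4 (mod 7)
  r_1 = 4 (mod 49)
  r_2 = 53 (mod 343)
Final: r = 53 with f(r) ≡ 0 mod 7^3.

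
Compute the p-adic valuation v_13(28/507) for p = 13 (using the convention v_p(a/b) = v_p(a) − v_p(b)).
v_13(28/507) = -2

Factor powers of 13 from the numerator and denominator of the reduced fraction: 28 = 13^0 · 28 and 507 = 13^2 · 3. Apply v_p(a/b) = v_p(a) − v_p(b): v_13(28/507) = 0 − 2 = -2.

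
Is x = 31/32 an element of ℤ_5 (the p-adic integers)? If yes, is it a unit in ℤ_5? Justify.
x ∈ ℤ_5^× (unit); v_5(x) = 0

ℤ_5 = {x ∈ ℚ_5 : v_5(x) ≥ 0} and ℤ_5^× = {x ∈ ℤ_5 : v_5(x) = 0}. Here v_5(31/32) = v_5(num) − v_5(den) = 0; compare against these criteria.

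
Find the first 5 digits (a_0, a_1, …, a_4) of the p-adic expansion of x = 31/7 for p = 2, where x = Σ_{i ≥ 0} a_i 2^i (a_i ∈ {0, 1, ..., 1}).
(a_0, …, a_4) = (1, 0, 0, 1, 0)

v_2(31/7) = 0 (numerator and denominator both coprime to 2), so x ∈ ℤ_2^×. Compute digits iteratively via a_i = x_i mod 2, x_{i+1} = (x_i − a_i)/2, with x_0 = x:
  x_0 = 31/7;  a_0 = 1;  x_1 = (x_0 − 1)/2 = 12/7
  x_1 = 12/7;  a_1 = 0;  x_2 = (x_1 − 0)/2 = 6/7
  x_2 = 6/7;  a_2 = 0;  x_3 = (x_2 − 0)/2 = 3/7
  x_3 = 3/7;  a_3 = 1;  x_4 = (x_3 − 1)/2 = -2/7
  x_4 = -2/7;  a_4 = 0;  x_5 = (x_4 − 0)/2 = -1/7
Digits: (1, 0, 0, 1, 0).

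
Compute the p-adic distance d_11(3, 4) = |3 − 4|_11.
d_11(3, 4) = 1

Step 1 — x − y = 3 − 4 = -1. Step 2 — v_11(-1) = 0 (factor: -1 = −(11^0 · 1); the sign does not affect v_p). Step 3 — |x − y|_11 = 11^{0} = 1.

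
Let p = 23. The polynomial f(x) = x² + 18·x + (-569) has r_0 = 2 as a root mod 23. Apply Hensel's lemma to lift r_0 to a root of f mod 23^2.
r_1 = 2 (mod 529)

Hensel: r_{i+1} = r_i − f(r_i)·(f′(r_i))^{-1} mod 23^{i+2}, f′(x) = 2x + 18. Iterate:
  r_0 = 2 (mod 23)
  r_1 = 2 (mod 529)
Final: r = 2 satisfies f(r) ≡ 0 mod 23^2.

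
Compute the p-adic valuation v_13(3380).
v_13(3380) = 2

v_13(n) is the largest exponent k such that 13^k divides n. Factor out: 3380 = 13^2 · 20. (Sign doesn't affect v_p.) So v_13(3380) = 2.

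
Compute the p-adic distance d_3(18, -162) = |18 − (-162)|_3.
d_3(18, -162) = 1/9

Step 1 — x − y = 18 − (-162) = 180. Step 2 — v_3(180) = 2 (factor: 180 = (3^2 · 20); the sign does not affect v_p). Step 3 — |x − y|_3 = 3^{-2} = 1/9.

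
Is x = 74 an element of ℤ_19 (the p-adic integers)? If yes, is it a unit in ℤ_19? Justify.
x ∈ ℤ_19^× (unit); v_19(x) = 0

ℤ_19 = {x ∈ ℚ_19 : v_19(x) ≥ 0} and ℤ_19^× = {x ∈ ℤ_19 : v_19(x) = 0}. Here v_19(74) = v_19(num) − v_19(den) = 0; compare against these criteria.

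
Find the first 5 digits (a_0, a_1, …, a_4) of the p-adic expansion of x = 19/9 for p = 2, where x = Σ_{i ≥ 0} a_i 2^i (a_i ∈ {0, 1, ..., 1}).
(a_0, …, a_4) = (1, 1, 0, 1, 1)

v_2(19/9) = 0 (numerator and denominator both coprime to 2), so x ∈ ℤ_2^×. Compute digits iteratively via a_i = x_i mod 2, x_{i+1} = (x_i − a_i)/2, with x_0 = x:
  x_0 = 19/9;  a_0 = 1;  x_1 = (x_0 − 1)/2 = 5/9
  x_1 = 5/9;  a_1 = 1;  x_2 = (x_1 − 1)/2 = -2/9
  x_2 = -2/9;  a_2 = 0;  x_3 = (x_2 − 0)/2 = -1/9
  x_3 = -1/9;  a_3 = 1;  x_4 = (x_3 − 1)/2 = -5/9
  x_4 = -5/9;  a_4 = 1;  x_5 = (x_4 − 1)/2 = -7/9
Digits: (1, 1, 0, 1, 1).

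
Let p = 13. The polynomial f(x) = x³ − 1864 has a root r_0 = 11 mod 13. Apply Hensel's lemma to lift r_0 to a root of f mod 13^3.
r_2 = 1337 (mod 2197)

Hensel: r_{i+1} = r_i − f(r_i)/f′(r_i) mod 13^{i+2}, where f′(x) = 3x². Iterate:
  r_0 = 11 (mod 13)
  r_1 = 154 (mod 169)
  r_2 = 1337 (mod 2197)
Final: r = 1337 with f(r) ≡ 0 mod 13^3.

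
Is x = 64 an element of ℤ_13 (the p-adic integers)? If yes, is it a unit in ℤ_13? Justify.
x ∈ ℤ_13^× (unit); v_13(x) = 0

ℤ_13 = {x ∈ ℚ_13 : v_13(x) ≥ 0} and ℤ_13^× = {x ∈ ℤ_13 : v_13(x) = 0}. Here v_13(64) = v_13(num) − v_13(den) = 0; compare against these criteria.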